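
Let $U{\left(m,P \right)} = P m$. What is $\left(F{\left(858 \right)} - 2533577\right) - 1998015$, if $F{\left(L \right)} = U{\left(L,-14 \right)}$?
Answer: $-4543604$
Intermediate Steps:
$F{\left(L \right)} = - 14 L$
$\left(F{\left(858 \right)} - 2533577\right) - 1998015 = \left(\left(-14\right) 858 - 2533577\right) - 1998015 = \left(-12012 - 2533577\right) - 1998015 = -2545589 - 1998015 = -4543604$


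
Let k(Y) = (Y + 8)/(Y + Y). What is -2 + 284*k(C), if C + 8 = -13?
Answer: 1804/21 ≈ 85.905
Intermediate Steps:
C = -21 (C = -8 - 13 = -21)
k(Y) = (8 + Y)/(2*Y) (k(Y) = (8 + Y)/((2*Y)) = (8 + Y)*(1/(2*Y)) = (8 + Y)/(2*Y))
-2 + 284*k(C) = -2 + 284*((1/2)*(8 - 21)/(-21)) = -2 + 284*((1/2)*(-1/21)*(-13)) = -2 + 284*(13/42) = -2 + 1846/21 = 1804/21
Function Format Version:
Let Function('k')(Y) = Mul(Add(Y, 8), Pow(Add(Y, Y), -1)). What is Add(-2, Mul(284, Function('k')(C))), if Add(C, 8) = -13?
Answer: Rational(1804, 21) ≈ 85.905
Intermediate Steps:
C = -21 (C = Add(-8, -13) = -21)
Function('k')(Y) = Mul(Rational(1, 2), Pow(Y, -1), Add(8, Y)) (Function('k')(Y) = Mul(Add(8, Y), Pow(Mul(2, Y), -1)) = Mul(Add(8, Y), Mul(Rational(1, 2), Pow(Y, -1))) = Mul(Rational(1, 2), Pow(Y, -1), Add(8, Y)))
Add(-2, Mul(284, Function('k')(C))) = Add(-2, Mul(284, Mul(Rational(1, 2), Pow(-21, -1), Add(8, -21)))) = Add(-2, Mul(284, Mul(Rational(1, 2), Rational(-1, 21), -13))) = Add(-2, Mul(284, Rational(13, 42))) = Add(-2, Rational(1846, 21)) = Rational(1804, 21)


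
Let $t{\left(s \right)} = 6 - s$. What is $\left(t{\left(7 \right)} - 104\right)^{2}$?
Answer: $11025$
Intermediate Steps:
$\left(t{\left(7 \right)} - 104\right)^{2} = \left(\left(6 - 7\right) - 104\right)^{2} = \left(-1 - 104\right)^{2} = \left(-105\right)^{2} = 11025$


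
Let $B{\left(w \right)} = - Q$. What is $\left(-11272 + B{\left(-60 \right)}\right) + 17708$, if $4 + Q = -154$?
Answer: $6594$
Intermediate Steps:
$Q = -158$ ($Q = -4 - 154 = -158$)
$B{\left(w \right)} = 158$ ($B{\left(w \right)} = \left(-1\right) \left(-158\right) = 158$)
$\left(-11272 + B{\left(-60 \right)}\right) + 17708 = \left(-11272 + 158\right) + 17708 = -11114 + 17708 = 6594$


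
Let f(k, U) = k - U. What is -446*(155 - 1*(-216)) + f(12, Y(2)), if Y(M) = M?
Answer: -165456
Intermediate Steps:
-446*(155 - 1*(-216)) + f(12, Y(2)) = -446*(155 - 1*(-216)) + (12 - 1*2) = -446*(155 + 216) + (12 - 2) = -446*371 + 10 = -165466 + 10 = -165456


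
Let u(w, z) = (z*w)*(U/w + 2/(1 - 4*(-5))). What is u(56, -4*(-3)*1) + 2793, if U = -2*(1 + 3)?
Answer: 2761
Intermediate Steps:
U = -8 (U = -2*4 = -8)
u(w, z) = w*z*(2/21 - 8/w) (u(w, z) = (z*w)*(-8/w + 2/(1 - 4*(-5))) = (w*z)*(-8/w + 2/(1 + 20)) = (w*z)*(-8/w + 2/21) = (w*z)*(2/21 - 8/w) = w*z*(2/21 - 8/w))
u(56, -4*(-3)*1) + 2793 = 2*(-4*(-3)*1)*(-84 + 56)/21 + 2793 = (2/21)*(12*1)*(-28) + 2793 = (2/21)*12*(-28) + 2793 = -32 + 2793 = 2761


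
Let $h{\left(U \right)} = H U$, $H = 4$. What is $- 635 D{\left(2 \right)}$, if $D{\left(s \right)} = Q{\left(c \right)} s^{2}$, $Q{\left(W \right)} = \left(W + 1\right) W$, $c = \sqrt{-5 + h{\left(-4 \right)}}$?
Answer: $53340 - 2540 i \sqrt{21} \approx 53340.0 - 11640.0 i$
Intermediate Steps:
$h{\left(U \right)} = 4 U$
$c = i \sqrt{21}$ ($c = \sqrt{-5 + 4 \left(-4\right)} = \sqrt{-5 - 16} = \sqrt{-21} = i \sqrt{21} \approx 4.5826 i$)
$Q{\left(W \right)} = W \left(1 + W\right)$ ($Q{\left(W \right)} = \left(1 + W\right) W = W \left(1 + W\right)$)
$D{\left(s \right)} = i \sqrt{21} s^{2} \left(1 + i \sqrt{21}\right)$ ($D{\left(s \right)} = i \sqrt{21} \left(1 + i \sqrt{21}\right) s^{2} = i \sqrt{21} s^{2} \left(1 + i \sqrt{21}\right)$)
$- 635 D{\left(2 \right)} = - 635 \cdot 2^{2} \left(-21 + i \sqrt{21}\right) = - 635 \cdot 4 \left(-21 + i \sqrt{21}\right) = - 635 \left(-84 + 4 i \sqrt{21}\right) = 53340 - 2540 i \sqrt{21}$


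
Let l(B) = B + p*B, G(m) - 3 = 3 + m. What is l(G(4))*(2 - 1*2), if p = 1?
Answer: 0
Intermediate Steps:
G(m) = 6 + m (G(m) = 3 + (3 + m) = 6 + m)
l(B) = 2*B (l(B) = B + 1*B = B + B = 2*B)
l(G(4))*(2 - 1*2) = (2*(6 + 4))*(2 - 1*2) = (2*10)*(2 - 2) = 20*0 = 0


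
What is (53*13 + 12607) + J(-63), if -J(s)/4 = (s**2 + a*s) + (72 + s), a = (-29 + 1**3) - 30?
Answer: -17232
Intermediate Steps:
a = -58 (a = (-29 + 1) - 30 = -28 - 30 = -58)
J(s) = -288 - 4*s**2 + 228*s (J(s) = -4*((s**2 - 58*s) + (72 + s)) = -4*(72 + s**2 - 57*s) = -288 - 4*s**2 + 228*s)
(53*13 + 12607) + J(-63) = (53*13 + 12607) + (-288 - 4*(-63)**2 + 228*(-63)) = (689 + 12607) + (-288 - 4*3969 - 14364) = 13296 + (-288 - 15876 - 14364) = 13296 - 30528 = -17232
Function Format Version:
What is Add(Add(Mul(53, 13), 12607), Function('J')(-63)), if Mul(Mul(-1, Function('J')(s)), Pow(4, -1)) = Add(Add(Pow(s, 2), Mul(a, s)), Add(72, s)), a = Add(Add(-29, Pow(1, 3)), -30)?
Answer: -17232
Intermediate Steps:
a = -58 (a = Add(Add(-29, 1), -30) = Add(-28, -30) = -58)
Function('J')(s) = Add(-288, Mul(-4, Pow(s, 2)), Mul(228, s)) (Function('J')(s) = Mul(-4, Add(Add(Pow(s, 2), Mul(-58, s)), Add(72, s))) = Mul(-4, Add(72, Pow(s, 2), Mul(-57, s))) = Add(-288, Mul(-4, Pow(s, 2)), Mul(228, s)))
Add(Add(Mul(53, 13), 12607), Function('J')(-63)) = Add(Add(Mul(53, 13), 12607), Add(-288, Mul(-4, Pow(-63, 2)), Mul(228, -63))) = Add(Add(689, 12607), Add(-288, Mul(-4, 3969), -14364)) = Add(13296, Add(-288, -15876, -14364)) = Add(13296, -30528) = -17232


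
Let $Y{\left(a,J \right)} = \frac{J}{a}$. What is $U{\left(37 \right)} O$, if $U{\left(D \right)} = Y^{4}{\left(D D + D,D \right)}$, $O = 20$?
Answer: $\frac{5}{521284} \approx 9.5917 \cdot 10^{-6}$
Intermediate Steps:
$U{\left(D \right)} = \frac{D^{4}}{\left(D + D^{2}\right)^{4}}$ ($U{\left(D \right)} = \left(\frac{D}{D D + D}\right)^{4} = \left(\frac{D}{D^{2} + D}\right)^{4} = \left(\frac{D}{D + D^{2}}\right)^{4} = \frac{D^{4}}{\left(D + D^{2}\right)^{4}}$)
$U{\left(37 \right)} O = \frac{1}{\left(1 + 37\right)^{4}} \cdot 20 = \frac{1}{2085136} \cdot 20 = \frac{5}{521284}$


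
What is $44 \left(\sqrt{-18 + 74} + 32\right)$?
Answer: $1408 + 88 \sqrt{14} \approx 1737.3$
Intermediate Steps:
$44 \left(\sqrt{-18 + 74} + 32\right) = 44 \left(\sqrt{56} + 32\right) = 44 \left(2 \sqrt{14} + 32\right) = 44 \left(32 + 2 \sqrt{14}\right) = 1408 + 88 \sqrt{14}$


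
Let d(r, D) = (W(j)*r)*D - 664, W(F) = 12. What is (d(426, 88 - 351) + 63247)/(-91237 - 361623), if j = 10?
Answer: 1281873/452860 ≈ 2.8306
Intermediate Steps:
d(r, D) = -664 + 12*D*r (d(r, D) = (12*r)*D - 664 = 12*D*r - 664 = -664 + 12*D*r)
(d(426, 88 - 351) + 63247)/(-91237 - 361623) = ((-664 + 12*(88 - 351)*426) + 63247)/(-91237 - 361623) = ((-664 + 12*(-263)*426) + 63247)/(-452860) = ((-664 - 1344456) + 63247)*(-1/452860) = (-1345120 + 63247)*(-1/452860) = -1281873*(-1/452860) = 1281873/452860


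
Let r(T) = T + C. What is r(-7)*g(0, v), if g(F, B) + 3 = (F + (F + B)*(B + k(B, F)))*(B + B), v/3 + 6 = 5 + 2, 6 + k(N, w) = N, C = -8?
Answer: 45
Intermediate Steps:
k(N, w) = -6 + N
v = 3 (v = -18 + 3*(5 + 2) = -18 + 3*7 = -18 + 21 = 3)
r(T) = -8 + T (r(T) = T - 8 = -8 + T)
g(F, B) = -3 + 2*B*(F + (-6 + 2*B)*(B + F)) (g(F, B) = -3 + (F + (F + B)*(B + (-6 + B)))*(B + B) = -3 + (F + (B + F)*(-6 + 2*B))*(2*B) = -3 + (F + (-6 + 2*B)*(B + F))*(2*B) = -3 + 2*B*(F + (-6 + 2*B)*(B + F)))
r(-7)*g(0, v) = (-8 - 7)*(-3 - 12*3² + 4*3³ - 10*3*0 + 4*0*3²) = -15*(-3 - 12*9 + 4*27 + 0 + 4*0*9) = -15*(-3 - 108 + 108 + 0 + 0) = -15*(-3) = 45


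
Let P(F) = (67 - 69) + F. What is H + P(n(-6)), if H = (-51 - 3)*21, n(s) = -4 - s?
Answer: -1134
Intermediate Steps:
H = -1134 (H = -54*21 = -1134)
P(F) = -2 + F
H + P(n(-6)) = -1134 + (-2 + (-4 - 1*(-6))) = -1134 + (-2 + (-4 + 6)) = -1134 + (-2 + 2) = -1134 + 0 = -1134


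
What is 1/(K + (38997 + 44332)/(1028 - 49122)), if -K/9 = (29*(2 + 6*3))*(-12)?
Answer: 48094/3012524831 ≈ 1.5965e-5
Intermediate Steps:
K = 62640 (K = -9*29*(2 + 6*3)*(-12) = -9*29*(2 + 18)*(-12) = -9*29*20*(-12) = -5220*(-12) = -9*(-6960) = 62640)
1/(K + (38997 + 44332)/(1028 - 49122)) = 1/(62640 + (38997 + 44332)/(1028 - 49122)) = 1/(62640 + 83329/(-48094)) = 1/(62640 + 83329*(-1/48094)) = 1/(62640 - 83329/48094) = 1/(3012524831/48094) = 48094/3012524831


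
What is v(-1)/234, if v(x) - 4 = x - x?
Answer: 2/117 ≈ 0.017094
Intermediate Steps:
v(x) = 4 (v(x) = 4 + (x - x) = 4 + 0 = 4)
v(-1)/234 = 4/234 = 4*(1/234) = 2/117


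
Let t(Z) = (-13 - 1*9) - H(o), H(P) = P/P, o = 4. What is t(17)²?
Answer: 529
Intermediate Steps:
H(P) = 1
t(Z) = -23 (t(Z) = (-13 - 1*9) - 1*1 = (-13 - 9) - 1 = -22 - 1 = -23)
t(17)² = (-23)² = 529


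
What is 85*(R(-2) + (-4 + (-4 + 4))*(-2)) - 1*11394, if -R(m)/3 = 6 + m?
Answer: -11734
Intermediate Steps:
R(m) = -18 - 3*m (R(m) = -3*(6 + m) = -18 - 3*m)
85*(R(-2) + (-4 + (-4 + 4))*(-2)) - 1*11394 = 85*((-18 - 3*(-2)) + (-4 + (-4 + 4))*(-2)) - 1*11394 = 85*((-18 + 6) + (-4 + 0)*(-2)) - 11394 = 85*(-12 - 4*(-2)) - 11394 = 85*(-12 + 8) - 11394 = 85*(-4) - 11394 = -340 - 11394 = -11734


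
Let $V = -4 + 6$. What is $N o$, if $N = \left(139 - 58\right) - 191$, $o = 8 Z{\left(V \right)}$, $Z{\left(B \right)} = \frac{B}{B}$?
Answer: $-880$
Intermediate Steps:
$V = 2$
$Z{\left(B \right)} = 1$
$o = 8$ ($o = 8 \cdot 1 = 8$)
$N = -110$ ($N = 81 - 191 = -110$)
$N o = \left(-110\right) 8 = -880$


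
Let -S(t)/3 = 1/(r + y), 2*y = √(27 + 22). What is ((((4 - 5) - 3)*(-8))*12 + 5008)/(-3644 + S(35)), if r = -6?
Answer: -13480/9107 ≈ -1.4802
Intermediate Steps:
y = 7/2 (y = √(27 + 22)/2 = √49/2 = (½)*7 = 7/2 ≈ 3.5000)
S(t) = 6/5 (S(t) = -3/(-6 + 7/2) = -3/(-5/2) = -3*(-⅖) = 6/5)
((((4 - 5) - 3)*(-8))*12 + 5008)/(-3644 + S(35)) = ((((4 - 5) - 3)*(-8))*12 + 5008)/(-3644 + 6/5) = (((-1 - 3)*(-8))*12 + 5008)/(-18214/5) = (-4*(-8)*12 + 5008)*(-5/18214) = (32*12 + 5008)*(-5/18214) = (384 + 5008)*(-5/18214) = 5392*(-5/18214) = -13480/9107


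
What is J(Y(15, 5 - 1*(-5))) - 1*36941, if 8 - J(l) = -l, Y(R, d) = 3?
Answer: -36930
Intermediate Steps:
J(l) = 8 + l (J(l) = 8 - (-1)*l = 8 + l)
J(Y(15, 5 - 1*(-5))) - 1*36941 = (8 + 3) - 1*36941 = 11 - 36941 = -36930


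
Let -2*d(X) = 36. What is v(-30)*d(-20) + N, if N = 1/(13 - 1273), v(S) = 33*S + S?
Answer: 23133599/1260 ≈ 18360.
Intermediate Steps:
d(X) = -18 (d(X) = -½*36 = -18)
v(S) = 34*S
N = -1/1260 (N = 1/(-1260) = -1/1260 ≈ -0.00079365)
v(-30)*d(-20) + N = (34*(-30))*(-18) - 1/1260 = -1020*(-18) - 1/1260 = 18360 - 1/1260 = 23133599/1260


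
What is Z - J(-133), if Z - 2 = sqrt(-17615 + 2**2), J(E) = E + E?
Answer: 268 + I*sqrt(17611) ≈ 268.0 + 132.71*I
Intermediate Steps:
J(E) = 2*E
Z = 2 + I*sqrt(17611) (Z = 2 + sqrt(-17615 + 2**2) = 2 + sqrt(-17615 + 4) = 2 + sqrt(-17611) = 2 + I*sqrt(17611) ≈ 2.0 + 132.71*I)
Z - J(-133) = (2 + I*sqrt(17611)) - 2*(-133) = (2 + I*sqrt(17611)) - 1*(-266) = (2 + I*sqrt(17611)) + 266 = 268 + I*sqrt(17611)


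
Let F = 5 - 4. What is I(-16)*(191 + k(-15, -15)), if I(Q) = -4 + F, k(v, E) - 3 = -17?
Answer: -531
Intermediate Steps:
k(v, E) = -14 (k(v, E) = 3 - 17 = -14)
F = 1
I(Q) = -3 (I(Q) = -4 + 1 = -3)
I(-16)*(191 + k(-15, -15)) = -3*(191 - 14) = -3*177 = -531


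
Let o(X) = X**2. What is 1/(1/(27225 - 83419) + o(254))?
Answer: 56194/3625412103 ≈ 1.5500e-5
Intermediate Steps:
1/(1/(27225 - 83419) + o(254)) = 1/(1/(27225 - 83419) + 254**2) = 1/(1/(-56194) + 64516) = 1/(-1/56194 + 64516) = 1/(3625412103/56194) = 56194/3625412103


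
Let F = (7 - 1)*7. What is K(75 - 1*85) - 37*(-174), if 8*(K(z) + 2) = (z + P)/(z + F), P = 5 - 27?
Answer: 51487/8 ≈ 6435.9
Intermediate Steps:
F = 42 (F = 6*7 = 42)
P = -22
K(z) = -2 + (-22 + z)/(8*(42 + z)) (K(z) = -2 + ((z - 22)/(z + 42))/8 = -2 + ((-22 + z)/(42 + z))/8 = -2 + (-22 + z)/(8*(42 + z)))
K(75 - 1*85) - 37*(-174) = (-694 - 15*(75 - 1*85))/(8*(42 + (75 - 1*85))) - 37*(-174) = (-694 - 15*(75 - 85))/(8*(42 + (75 - 85))) + 6438 = (-694 - 15*(-10))/(8*(42 - 10)) + 6438 = (⅛)*(-694 + 150)/32 + 6438 = (⅛)*(1/32)*(-544) + 6438 = -17/8 + 6438 = 51487/8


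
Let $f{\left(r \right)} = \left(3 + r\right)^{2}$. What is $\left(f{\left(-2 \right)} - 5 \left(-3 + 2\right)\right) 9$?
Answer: $54$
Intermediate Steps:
$\left(f{\left(-2 \right)} - 5 \left(-3 + 2\right)\right) 9 = \left(\left(3 - 2\right)^{2} - 5 \left(-3 + 2\right)\right) 9 = \left(1^{2} - -5\right) 9 = \left(1 + 5\right) 9 = 6 \cdot 9 = 54$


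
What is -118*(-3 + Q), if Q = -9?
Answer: 1416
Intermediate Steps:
-118*(-3 + Q) = -118*(-3 - 9) = -118*(-12) = 1416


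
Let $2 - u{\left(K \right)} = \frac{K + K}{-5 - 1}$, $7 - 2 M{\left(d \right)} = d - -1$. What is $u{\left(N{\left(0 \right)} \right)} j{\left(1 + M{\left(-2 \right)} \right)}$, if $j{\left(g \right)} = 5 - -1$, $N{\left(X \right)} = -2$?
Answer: $8$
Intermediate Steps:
$M{\left(d \right)} = 3 - \frac{d}{2}$ ($M{\left(d \right)} = \frac{7}{2} - \frac{d - -1}{2} = \frac{7}{2} - \frac{d + 1}{2} = \frac{7}{2} - \frac{1 + d}{2} = \frac{7}{2} - \left(\frac{1}{2} + \frac{d}{2}\right) = 3 - \frac{d}{2}$)
$u{\left(K \right)} = 2 + \frac{K}{3}$ ($u{\left(K \right)} = 2 - \frac{K + K}{-5 - 1} = 2 - \frac{2 K}{-6} = 2 - 2 K \left(- \frac{1}{6}\right) = 2 - - \frac{K}{3} = 2 + \frac{K}{3}$)
$j{\left(g \right)} = 6$ ($j{\left(g \right)} = 5 + 1 = 6$)
$u{\left(N{\left(0 \right)} \right)} j{\left(1 + M{\left(-2 \right)} \right)} = \left(2 + \frac{1}{3} \left(-2\right)\right) 6 = \left(2 - \frac{2}{3}\right) 6 = \frac{4}{3} \cdot 6 = 8$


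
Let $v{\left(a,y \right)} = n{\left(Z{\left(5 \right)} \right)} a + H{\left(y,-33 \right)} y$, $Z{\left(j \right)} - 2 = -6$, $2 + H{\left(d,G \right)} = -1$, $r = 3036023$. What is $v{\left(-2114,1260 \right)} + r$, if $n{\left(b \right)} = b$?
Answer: $3040699$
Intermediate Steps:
$H{\left(d,G \right)} = -3$ ($H{\left(d,G \right)} = -2 - 1 = -3$)
$Z{\left(j \right)} = -4$ ($Z{\left(j \right)} = 2 - 6 = -4$)
$v{\left(a,y \right)} = - 4 a - 3 y$
$v{\left(-2114,1260 \right)} + r = \left(\left(-4\right) \left(-2114\right) - 3780\right) + 3036023 = \left(8456 - 3780\right) + 3036023 = 4676 + 3036023 = 3040699$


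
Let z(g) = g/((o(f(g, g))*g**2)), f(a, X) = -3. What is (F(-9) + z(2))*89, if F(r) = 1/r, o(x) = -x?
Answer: 89/18 ≈ 4.9444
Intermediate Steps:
z(g) = 1/(3*g) (z(g) = g/(((-1*(-3))*g**2)) = g/((3*g**2)) = g*(1/(3*g**2)) = 1/(3*g))
(F(-9) + z(2))*89 = (1/(-9) + (1/3)/2)*89 = (-1/9 + (1/3)*(1/2))*89 = (-1/9 + 1/6)*89 = (1/18)*89 = 89/18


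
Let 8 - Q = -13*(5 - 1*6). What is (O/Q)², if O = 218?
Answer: 47524/25 ≈ 1901.0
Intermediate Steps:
Q = -5 (Q = 8 - (-13)*(5 - 1*6) = 8 - (-13)*(5 - 6) = 8 - (-13)*(-1) = 8 - 1*13 = 8 - 13 = -5)
(O/Q)² = (218/(-5))² = (218*(-⅕))² = (-218/5)² = 47524/25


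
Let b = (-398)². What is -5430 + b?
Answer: 152974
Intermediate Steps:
b = 158404
-5430 + b = -5430 + 158404 = 152974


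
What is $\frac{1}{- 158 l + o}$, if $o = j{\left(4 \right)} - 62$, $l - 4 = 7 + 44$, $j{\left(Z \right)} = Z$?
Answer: $- \frac{1}{8748} \approx -0.00011431$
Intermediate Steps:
$l = 55$ ($l = 4 + \left(7 + 44\right) = 4 + 51 = 55$)
$o = -58$ ($o = 4 - 62 = -58$)
$\frac{1}{- 158 l + o} = \frac{1}{\left(-158\right) 55 - 58} = \frac{1}{-8690 - 58} = \frac{1}{-8748} = - \frac{1}{8748}$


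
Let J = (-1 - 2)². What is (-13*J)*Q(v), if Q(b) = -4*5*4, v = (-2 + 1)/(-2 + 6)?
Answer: 9360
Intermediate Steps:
J = 9 (J = (-3)² = 9)
v = -¼ (v = -1/4 = -1*¼ = -¼ ≈ -0.25000)
Q(b) = -80 (Q(b) = -20*4 = -80)
(-13*J)*Q(v) = -13*9*(-80) = -117*(-80) = 9360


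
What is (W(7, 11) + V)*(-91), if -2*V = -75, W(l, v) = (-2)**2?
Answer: -7553/2 ≈ -3776.5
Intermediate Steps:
W(l, v) = 4
V = 75/2 (V = -1/2*(-75) = 75/2 ≈ 37.500)
(W(7, 11) + V)*(-91) = (4 + 75/2)*(-91) = (83/2)*(-91) = -7553/2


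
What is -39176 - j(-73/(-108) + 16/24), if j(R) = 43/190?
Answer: -7443483/190 ≈ -39176.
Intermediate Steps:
j(R) = 43/190 (j(R) = 43*(1/190) = 43/190)
-39176 - j(-73/(-108) + 16/24) = -39176 - 1*43/190 = -39176 - 43/190 = -7443483/190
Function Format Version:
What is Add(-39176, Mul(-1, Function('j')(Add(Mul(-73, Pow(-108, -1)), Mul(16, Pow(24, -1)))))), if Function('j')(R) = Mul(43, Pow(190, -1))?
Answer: Rational(-7443483, 190) ≈ -39176.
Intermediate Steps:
Function('j')(R) = Rational(43, 190) (Function('j')(R) = Mul(43, Rational(1, 190)) = Rational(43, 190))
Add(-39176, Mul(-1, Function('j')(Add(Mul(-73, Pow(-108, -1)), Mul(16, Pow(24, -1)))))) = Add(-39176, Mul(-1, Rational(43, 190))) = Add(-39176, Rational(-43, 190)) = Rational(-7443483, 190)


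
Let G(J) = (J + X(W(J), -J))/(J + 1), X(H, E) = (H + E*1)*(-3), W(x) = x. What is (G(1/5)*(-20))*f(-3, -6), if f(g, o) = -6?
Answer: 20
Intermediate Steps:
X(H, E) = -3*E - 3*H (X(H, E) = (H + E)*(-3) = (E + H)*(-3) = -3*E - 3*H)
G(J) = J/(1 + J) (G(J) = (J + (-(-3)*J - 3*J))/(J + 1) = (J + (3*J - 3*J))/(1 + J) = (J + 0)/(1 + J) = J/(1 + J))
(G(1/5)*(-20))*f(-3, -6) = ((1/(5*(1 + 1/5)))*(-20))*(-6) = ((1/(5*(1 + ⅕)))*(-20))*(-6) = ((1/(5*(6/5)))*(-20))*(-6) = (((⅕)*(⅚))*(-20))*(-6) = ((⅙)*(-20))*(-6) = -10/3*(-6) = 20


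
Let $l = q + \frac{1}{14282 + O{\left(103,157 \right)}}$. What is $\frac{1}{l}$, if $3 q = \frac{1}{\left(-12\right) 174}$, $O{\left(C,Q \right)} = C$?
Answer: $- \frac{30035880}{2707} \approx -11096.0$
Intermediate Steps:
$q = - \frac{1}{6264}$ ($q = \frac{1}{3 \left(\left(-12\right) 174\right)} = \frac{1}{3 \left(-2088\right)} = \frac{1}{3} \left(- \frac{1}{2088}\right) = - \frac{1}{6264} \approx -0.00015964$)
$l = - \frac{2707}{30035880}$ ($l = - \frac{1}{6264} + \frac{1}{14282 + 103} = - \frac{1}{6264} + \frac{1}{14385} = - \frac{2707}{30035880} \approx -9.0125 \cdot 10^{-5}$)
$\frac{1}{l} = \frac{1}{- \frac{2707}{30035880}} = - \frac{30035880}{2707}$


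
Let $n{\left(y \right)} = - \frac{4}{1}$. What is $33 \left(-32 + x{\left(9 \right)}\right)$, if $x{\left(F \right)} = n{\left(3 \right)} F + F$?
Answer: $-1947$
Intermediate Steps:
$n{\left(y \right)} = -4$ ($n{\left(y \right)} = \left(-4\right) 1 = -4$)
$x{\left(F \right)} = - 3 F$ ($x{\left(F \right)} = - 4 F + F = - 3 F$)
$33 \left(-32 + x{\left(9 \right)}\right) = 33 \left(-32 - 27\right) = 33 \left(-59\right) = -1947$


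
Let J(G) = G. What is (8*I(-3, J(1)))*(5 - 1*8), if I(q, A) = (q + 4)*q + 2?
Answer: 24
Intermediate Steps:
I(q, A) = 2 + q*(4 + q) (I(q, A) = (4 + q)*q + 2 = q*(4 + q) + 2 = 2 + q*(4 + q))
(8*I(-3, J(1)))*(5 - 1*8) = (8*(2 + (-3)**2 + 4*(-3)))*(5 - 1*8) = (8*(2 + 9 - 12))*(5 - 8) = (8*(-1))*(-3) = -8*(-3) = 24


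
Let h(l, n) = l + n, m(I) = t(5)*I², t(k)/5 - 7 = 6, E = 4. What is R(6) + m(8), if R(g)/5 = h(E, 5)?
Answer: 4205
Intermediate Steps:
t(k) = 65 (t(k) = 35 + 5*6 = 35 + 30 = 65)
m(I) = 65*I²
R(g) = 45 (R(g) = 5*(4 + 5) = 5*9 = 45)
R(6) + m(8) = 45 + 65*8² = 45 + 65*64 = 45 + 4160 = 4205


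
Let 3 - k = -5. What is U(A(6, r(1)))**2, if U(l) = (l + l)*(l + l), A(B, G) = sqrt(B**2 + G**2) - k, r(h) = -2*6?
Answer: 1689856 - 749568*sqrt(5) ≈ 13771.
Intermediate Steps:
k = 8 (k = 3 - 1*(-5) = 3 + 5 = 8)
r(h) = -12
A(B, G) = -8 + sqrt(B**2 + G**2) (A(B, G) = sqrt(B**2 + G**2) - 1*8 = sqrt(B**2 + G**2) - 8 = -8 + sqrt(B**2 + G**2))
U(l) = 4*l**2 (U(l) = (2*l)*(2*l) = 4*l**2)
U(A(6, r(1)))**2 = (4*(-8 + sqrt(6**2 + (-12)**2))**2)**2 = (4*(-8 + sqrt(36 + 144))**2)**2 = (4*(-8 + sqrt(180))**2)**2 = (4*(-8 + 6*sqrt(5))**2)**2 = 16*(-8 + 6*sqrt(5))**4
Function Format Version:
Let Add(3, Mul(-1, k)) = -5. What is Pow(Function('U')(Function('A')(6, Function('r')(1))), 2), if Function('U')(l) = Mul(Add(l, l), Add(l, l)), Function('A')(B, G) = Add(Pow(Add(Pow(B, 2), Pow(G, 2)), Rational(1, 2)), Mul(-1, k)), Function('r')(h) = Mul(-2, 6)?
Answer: Add(1689856, Mul(-749568, Pow(5, Rational(1, 2)))) ≈ 13771.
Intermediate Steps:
k = 8 (k = Add(3, Mul(-1, -5)) = Add(3, 5) = 8)
Function('r')(h) = -12
Function('A')(B, G) = Add(-8, Pow(Add(Pow(B, 2), Pow(G, 2)), Rational(1, 2))) (Function('A')(B, G) = Add(Pow(Add(Pow(B, 2), Pow(G, 2)), Rational(1, 2)), Mul(-1, 8)) = Add(Pow(Add(Pow(B, 2), Pow(G, 2)), Rational(1, 2)), -8) = Add(-8, Pow(Add(Pow(B, 2), Pow(G, 2)), Rational(1, 2))))
Function('U')(l) = Mul(4, Pow(l, 2)) (Function('U')(l) = Mul(Mul(2, l), Mul(2, l)) = Mul(4, Pow(l, 2)))
Pow(Function('U')(Function('A')(6, Function('r')(1))), 2) = Pow(Mul(4, Pow(Add(-8, Pow(Add(Pow(6, 2), Pow(-12, 2)), Rational(1, 2))), 2)), 2) = Pow(Mul(4, Pow(Add(-8, Pow(Add(36, 144), Rational(1, 2))), 2)), 2) = Pow(Mul(4, Pow(Add(-8, Pow(180, Rational(1, 2))), 2)), 2) = Pow(Mul(4, Pow(Add(-8, Mul(6, Pow(5, Rational(1, 2)))), 2)), 2) = Mul(16, Pow(Add(-8, Mul(6, Pow(5, Rational(1, 2)))), 4))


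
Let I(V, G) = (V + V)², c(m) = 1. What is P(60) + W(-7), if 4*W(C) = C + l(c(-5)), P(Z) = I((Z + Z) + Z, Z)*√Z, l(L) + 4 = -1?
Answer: -3 + 259200*√15 ≈ 1.0039e+6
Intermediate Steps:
l(L) = -5 (l(L) = -4 - 1 = -5)
I(V, G) = 4*V² (I(V, G) = (2*V)² = 4*V²)
P(Z) = 36*Z^(5/2) (P(Z) = (4*((Z + Z) + Z)²)*√Z = (4*(2*Z + Z)²)*√Z = (4*(3*Z)²)*√Z = (4*(9*Z²))*√Z = (36*Z²)*√Z = 36*Z^(5/2))
W(C) = -5/4 + C/4 (W(C) = (C - 5)/4 = (-5 + C)/4 = -5/4 + C/4)
P(60) + W(-7) = 36*60^(5/2) + (-5/4 + (¼)*(-7)) = 36*(7200*√15) + (-5/4 - 7/4) = 259200*√15 - 3 = -3 + 259200*√15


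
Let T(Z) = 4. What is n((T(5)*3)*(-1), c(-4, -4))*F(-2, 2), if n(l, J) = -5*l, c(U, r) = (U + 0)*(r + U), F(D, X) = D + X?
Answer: 0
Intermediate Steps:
c(U, r) = U*(U + r)
n((T(5)*3)*(-1), c(-4, -4))*F(-2, 2) = (-5*4*3*(-1))*(-2 + 2) = -60*(-1)*0 = -5*(-12)*0 = 60*0 = 0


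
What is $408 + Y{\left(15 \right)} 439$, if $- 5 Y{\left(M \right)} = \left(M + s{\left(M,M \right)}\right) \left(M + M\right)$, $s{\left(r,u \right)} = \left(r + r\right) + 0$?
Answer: $-118122$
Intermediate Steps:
$s{\left(r,u \right)} = 2 r$ ($s{\left(r,u \right)} = 2 r + 0 = 2 r$)
$Y{\left(M \right)} = - \frac{6 M^{2}}{5}$ ($Y{\left(M \right)} = - \frac{\left(M + 2 M\right) \left(M + M\right)}{5} = - \frac{3 M 2 M}{5} = - \frac{6 M^{2}}{5}$)
$408 + Y{\left(15 \right)} 439 = 408 + - \frac{6 \cdot 15^{2}}{5} \cdot 439 = 408 + \left(- \frac{6}{5}\right) 225 \cdot 439 = 408 - 118530 = -118122$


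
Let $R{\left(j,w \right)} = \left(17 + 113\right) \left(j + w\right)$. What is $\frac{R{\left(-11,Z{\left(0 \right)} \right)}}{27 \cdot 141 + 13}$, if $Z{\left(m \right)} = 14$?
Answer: $\frac{39}{382} \approx 0.10209$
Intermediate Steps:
$R{\left(j,w \right)} = 130 j + 130 w$ ($R{\left(j,w \right)} = 130 \left(j + w\right) = 130 j + 130 w$)
$\frac{R{\left(-11,Z{\left(0 \right)} \right)}}{27 \cdot 141 + 13} = \frac{130 \left(-11\right) + 130 \cdot 14}{27 \cdot 141 + 13} = \frac{-1430 + 1820}{3807 + 13} = \frac{390}{3820} = 390 \cdot \frac{1}{3820} = \frac{39}{382}$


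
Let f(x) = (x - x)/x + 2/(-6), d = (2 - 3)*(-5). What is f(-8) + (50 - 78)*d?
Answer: -421/3 ≈ -140.33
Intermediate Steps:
d = 5 (d = -1*(-5) = 5)
f(x) = -1/3 (f(x) = 0/x + 2*(-1/6) = 0 - 1/3 = -1/3)
f(-8) + (50 - 78)*d = -1/3 + (50 - 78)*5 = -1/3 - 28*5 = -1/3 - 140 = -421/3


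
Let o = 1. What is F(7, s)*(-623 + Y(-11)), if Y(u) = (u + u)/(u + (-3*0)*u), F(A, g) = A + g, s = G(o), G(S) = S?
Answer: -4968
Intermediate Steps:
s = 1
Y(u) = 2 (Y(u) = (2*u)/(u + 0*u) = (2*u)/(u + 0) = (2*u)/u = 2)
F(7, s)*(-623 + Y(-11)) = (7 + 1)*(-623 + 2) = 8*(-621) = -4968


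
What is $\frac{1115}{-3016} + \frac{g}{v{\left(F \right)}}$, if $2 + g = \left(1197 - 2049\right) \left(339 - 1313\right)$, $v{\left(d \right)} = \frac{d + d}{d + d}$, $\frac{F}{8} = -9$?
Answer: $\frac{2502814421}{3016} \approx 8.2985 \cdot 10^{5}$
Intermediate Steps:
$F = -72$ ($F = 8 \left(-9\right) = -72$)
$v{\left(d \right)} = 1$ ($v{\left(d \right)} = \frac{2 d}{2 d} = 2 d \frac{1}{2 d} = 1$)
$g = 829846$ ($g = -2 + \left(1197 - 2049\right) \left(339 - 1313\right) = -2 - -829848 = -2 + 829848 = 829846$)
$\frac{1115}{-3016} + \frac{g}{v{\left(F \right)}} = \frac{1115}{-3016} + \frac{829846}{1} = 1115 \left(- \frac{1}{3016}\right) + 829846 \cdot 1 = - \frac{1115}{3016} + 829846 = \frac{2502814421}{3016}$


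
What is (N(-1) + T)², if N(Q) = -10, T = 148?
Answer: 19044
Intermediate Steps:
(N(-1) + T)² = (-10 + 148)² = 138² = 19044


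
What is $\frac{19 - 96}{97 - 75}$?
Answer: $- \frac{7}{2} \approx -3.5$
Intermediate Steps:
$\frac{19 - 96}{97 - 75} = \frac{1}{22} \left(-77\right) = - \frac{7}{2}$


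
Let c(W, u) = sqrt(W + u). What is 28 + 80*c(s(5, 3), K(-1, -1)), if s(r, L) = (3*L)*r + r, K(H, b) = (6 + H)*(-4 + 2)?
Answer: 28 + 160*sqrt(10) ≈ 533.96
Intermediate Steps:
K(H, b) = -12 - 2*H (K(H, b) = (6 + H)*(-2) = -12 - 2*H)
s(r, L) = r + 3*L*r (s(r, L) = 3*L*r + r = r + 3*L*r)
28 + 80*c(s(5, 3), K(-1, -1)) = 28 + 80*sqrt(5*(1 + 3*3) + (-12 - 2*(-1))) = 28 + 80*sqrt(5*(1 + 9) + (-12 + 2)) = 28 + 80*sqrt(5*10 - 10) = 28 + 80*sqrt(50 - 10) = 28 + 80*sqrt(40) = 28 + 80*(2*sqrt(10)) = 28 + 160*sqrt(10)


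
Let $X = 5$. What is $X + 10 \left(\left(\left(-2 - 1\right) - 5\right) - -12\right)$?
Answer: $45$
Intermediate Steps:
$X + 10 \left(\left(\left(-2 - 1\right) - 5\right) - -12\right) = 5 + 10 \left(\left(\left(-2 - 1\right) - 5\right) - -12\right) = 5 + 10 \left(\left(-3 - 5\right) + 12\right) = 5 + 10 \left(-8 + 12\right) = 5 + 10 \cdot 4 = 5 + 40 = 45$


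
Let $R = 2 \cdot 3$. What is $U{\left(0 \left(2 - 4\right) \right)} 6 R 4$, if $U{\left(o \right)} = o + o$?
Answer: $0$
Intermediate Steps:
$R = 6$
$U{\left(o \right)} = 2 o$
$U{\left(0 \left(2 - 4\right) \right)} 6 R 4 = 2 \cdot 0 \left(2 - 4\right) 6 \cdot 6 \cdot 4 = 2 \cdot 0 \left(-2\right) 6 \cdot 6 \cdot 4 = 2 \cdot 0 \cdot 6 \cdot 6 \cdot 4 = 0 \cdot 6 \cdot 6 \cdot 4 = 0 \cdot 6 \cdot 4 = 0 \cdot 4 = 0$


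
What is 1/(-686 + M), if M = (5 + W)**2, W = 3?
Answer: -1/622 ≈ -0.0016077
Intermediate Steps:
M = 64 (M = (5 + 3)**2 = 8**2 = 64)
1/(-686 + M) = 1/(-686 + 64) = 1/(-622) = -1/622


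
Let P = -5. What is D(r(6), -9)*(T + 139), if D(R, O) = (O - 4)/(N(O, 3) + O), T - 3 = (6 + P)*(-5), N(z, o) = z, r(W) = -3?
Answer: 1781/18 ≈ 98.944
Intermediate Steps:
T = -2 (T = 3 + (6 - 5)*(-5) = 3 + 1*(-5) = 3 - 5 = -2)
D(R, O) = (-4 + O)/(2*O) (D(R, O) = (O - 4)/(O + O) = (-4 + O)/((2*O)) = (-4 + O)*(1/(2*O)) = (-4 + O)/(2*O))
D(r(6), -9)*(T + 139) = ((½)*(-4 - 9)/(-9))*(-2 + 139) = ((½)*(-⅑)*(-13))*137 = (13/18)*137 = 1781/18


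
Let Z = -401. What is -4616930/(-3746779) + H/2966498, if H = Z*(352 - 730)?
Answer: 7132021439201/5557406204971 ≈ 1.2833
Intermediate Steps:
H = 151578 (H = -401*(352 - 730) = -401*(-378) = 151578)
-4616930/(-3746779) + H/2966498 = -4616930/(-3746779) + 151578/2966498 = -4616930*(-1/3746779) + 151578*(1/2966498) = 4616930/3746779 + 75789/1483249 = 7132021439201/5557406204971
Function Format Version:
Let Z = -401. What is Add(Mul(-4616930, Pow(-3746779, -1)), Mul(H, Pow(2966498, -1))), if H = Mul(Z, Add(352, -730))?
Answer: Rational(7132021439201, 5557406204971) ≈ 1.2833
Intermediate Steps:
H = 151578 (H = Mul(-401, Add(352, -730)) = Mul(-401, -378) = 151578)
Add(Mul(-4616930, Pow(-3746779, -1)), Mul(H, Pow(2966498, -1))) = Add(Mul(-4616930, Pow(-3746779, -1)), Mul(151578, Pow(2966498, -1))) = Add(Mul(-4616930, Rational(-1, 3746779)), Mul(151578, Rational(1, 2966498))) = Add(Rational(4616930, 3746779), Rational(75789, 1483249)) = Rational(7132021439201, 5557406204971)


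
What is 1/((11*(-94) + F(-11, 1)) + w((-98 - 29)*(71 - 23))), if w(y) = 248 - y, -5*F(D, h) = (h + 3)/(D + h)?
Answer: 25/132752 ≈ 0.00018832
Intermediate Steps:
F(D, h) = -(3 + h)/(5*(D + h)) (F(D, h) = -(h + 3)/(5*(D + h)) = -(3 + h)/(5*(D + h)))
1/((11*(-94) + F(-11, 1)) + w((-98 - 29)*(71 - 23))) = 1/((11*(-94) + (-3 - 1*1)/(5*(-11 + 1))) + (248 - (-98 - 29)*(71 - 23))) = 1/((-1034 + (⅕)*(-3 - 1)/(-10)) + (248 - (-127)*48)) = 1/((-1034 + (⅕)*(-⅒)*(-4)) + (248 - 1*(-6096))) = 1/((-1034 + 2/25) + (248 + 6096)) = 1/(-25848/25 + 6344) = 1/(132752/25) = 25/132752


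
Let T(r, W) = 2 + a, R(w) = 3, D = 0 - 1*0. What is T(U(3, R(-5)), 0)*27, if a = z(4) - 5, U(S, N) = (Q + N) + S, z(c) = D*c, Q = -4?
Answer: -81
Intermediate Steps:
D = 0 (D = 0 + 0 = 0)
z(c) = 0 (z(c) = 0*c = 0)
U(S, N) = -4 + N + S (U(S, N) = (-4 + N) + S = -4 + N + S)
a = -5 (a = 0 - 5 = -5)
T(r, W) = -3 (T(r, W) = 2 - 5 = -3)
T(U(3, R(-5)), 0)*27 = -3*27 = -81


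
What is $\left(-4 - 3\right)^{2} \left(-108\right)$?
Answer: $-5292$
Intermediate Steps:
$\left(-4 - 3\right)^{2} \left(-108\right) = \left(-7\right)^{2} \left(-108\right) = 49 \left(-108\right) = -5292$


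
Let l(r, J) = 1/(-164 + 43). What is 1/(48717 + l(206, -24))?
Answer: 121/5894756 ≈ 2.0527e-5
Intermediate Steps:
l(r, J) = -1/121 (l(r, J) = 1/(-121) = -1/121)
1/(48717 + l(206, -24)) = 1/(48717 - 1/121) = 1/(5894756/121) = 121/5894756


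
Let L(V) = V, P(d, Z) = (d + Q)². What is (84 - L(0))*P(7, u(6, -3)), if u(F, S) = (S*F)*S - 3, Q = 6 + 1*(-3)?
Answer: 8400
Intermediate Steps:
Q = 3 (Q = 6 - 3 = 3)
u(F, S) = -3 + F*S² (u(F, S) = (F*S)*S - 3 = F*S² - 3 = -3 + F*S²)
P(d, Z) = (3 + d)² (P(d, Z) = (d + 3)² = (3 + d)²)
(84 - L(0))*P(7, u(6, -3)) = (84 - 1*0)*(3 + 7)² = (84 + 0)*10² = 84*100 = 8400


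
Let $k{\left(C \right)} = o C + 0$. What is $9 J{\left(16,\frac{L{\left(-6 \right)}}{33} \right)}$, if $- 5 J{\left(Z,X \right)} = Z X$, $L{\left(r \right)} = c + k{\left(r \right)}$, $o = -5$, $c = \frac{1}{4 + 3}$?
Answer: $- \frac{10128}{385} \approx -26.306$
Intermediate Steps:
$c = \frac{1}{7} \approx 0.14286$
$k{\left(C \right)} = - 5 C$ ($k{\left(C \right)} = - 5 C + 0 = - 5 C$)
$L{\left(r \right)} = \frac{1}{7} - 5 r$
$J{\left(Z,X \right)} = - \frac{X Z}{5}$ ($J{\left(Z,X \right)} = - \frac{Z X}{5} = - \frac{X Z}{5}$)
$9 J{\left(16,\frac{L{\left(-6 \right)}}{33} \right)} = 9 \left(\left(- \frac{1}{5}\right) \frac{\frac{1}{7} - -30}{33} \cdot 16\right) = 9 \left(\left(- \frac{1}{5}\right) \left(\frac{1}{7} + 30\right) \frac{1}{33} \cdot 16\right) = 9 \left(\left(- \frac{1}{5}\right) \frac{211}{7} \cdot \frac{1}{33} \cdot 16\right) = 9 \left(\left(- \frac{1}{5}\right) \frac{211}{231} \cdot 16\right) = 9 \left(- \frac{3376}{1155}\right) = - \frac{10128}{385}$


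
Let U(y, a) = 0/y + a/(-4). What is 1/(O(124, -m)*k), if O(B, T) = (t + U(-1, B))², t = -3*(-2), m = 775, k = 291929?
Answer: 1/182455625 ≈ 5.4808e-9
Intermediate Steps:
U(y, a) = -a/4 (U(y, a) = 0 + a*(-¼) = 0 - a/4 = -a/4)
t = 6
O(B, T) = (6 - B/4)²
1/(O(124, -m)*k) = 1/(((-24 + 124)²/16)*291929) = (1/291929)/((1/16)*100²) = (1/291929)/((1/16)*10000) = (1/291929)/625 = (1/625)*(1/291929) = 1/182455625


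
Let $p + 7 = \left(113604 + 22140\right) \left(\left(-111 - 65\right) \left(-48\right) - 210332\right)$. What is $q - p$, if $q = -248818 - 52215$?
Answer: $27404240670$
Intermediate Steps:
$p = -27404541703$ ($p = -7 + \left(113604 + 22140\right) \left(\left(-111 - 65\right) \left(-48\right) - 210332\right) = -7 + 135744 \left(\left(-176\right) \left(-48\right) - 210332\right) = -7 + 135744 \left(8448 - 210332\right) = -7 + 135744 \left(-201884\right) = -7 - 27404541696 = -27404541703$)
$q = -301033$
$q - p = -301033 - -27404541703 = -301033 + 27404541703 = 27404240670$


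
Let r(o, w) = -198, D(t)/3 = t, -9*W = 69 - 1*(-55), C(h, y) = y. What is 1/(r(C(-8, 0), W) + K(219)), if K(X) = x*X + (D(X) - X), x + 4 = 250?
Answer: 1/54114 ≈ 1.8480e-5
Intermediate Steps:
W = -124/9 (W = -(69 - 1*(-55))/9 = -(69 + 55)/9 = -⅑*124 = -124/9 ≈ -13.778)
D(t) = 3*t
x = 246 (x = -4 + 250 = 246)
K(X) = 248*X (K(X) = 246*X + (3*X - X) = 246*X + 2*X = 248*X)
1/(r(C(-8, 0), W) + K(219)) = 1/(-198 + 248*219) = 1/(-198 + 54312) = 1/54114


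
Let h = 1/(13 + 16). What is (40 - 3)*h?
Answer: 37/29 ≈ 1.2759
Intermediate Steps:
h = 1/29 ≈ 0.034483
(40 - 3)*h = (40 - 3)*(1/29) = 37*(1/29) = 37/29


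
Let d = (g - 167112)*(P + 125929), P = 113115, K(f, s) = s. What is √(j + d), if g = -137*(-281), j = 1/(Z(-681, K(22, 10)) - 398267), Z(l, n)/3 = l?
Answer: I*√4926770675887174566310/400310 ≈ 1.7534e+5*I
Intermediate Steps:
Z(l, n) = 3*l
j = -1/400310 (j = 1/(3*(-681) - 398267) = 1/(-2043 - 398267) = 1/(-400310) = -1/400310 ≈ -2.4981e-6)
g = 38497
d = -30744644060 (d = (38497 - 167112)*(113115 + 125929) = -128615*239044 = -30744644060)
√(j + d) = √(-1/400310 - 30744644060) = √(-12307388463658601/400310) = I*√4926770675887174566310/400310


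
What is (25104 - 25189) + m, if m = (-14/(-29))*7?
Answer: -2367/29 ≈ -81.621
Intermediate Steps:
m = 98/29 (m = -1/29*(-14)*7 = (14/29)*7 = 98/29 ≈ 3.3793)
(25104 - 25189) + m = (25104 - 25189) + 98/29 = -85 + 98/29 = -2367/29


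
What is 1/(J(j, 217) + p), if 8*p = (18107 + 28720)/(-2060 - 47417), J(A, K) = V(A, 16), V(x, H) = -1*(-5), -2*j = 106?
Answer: 395816/1932253 ≈ 0.20485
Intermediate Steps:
j = -53 (j = -½*106 = -53)
V(x, H) = 5
J(A, K) = 5
p = -46827/395816 (p = ((18107 + 28720)/(-2060 - 47417))/8 = (46827/(-49477))/8 = (46827*(-1/49477))/8 = (⅛)*(-46827/49477) = -46827/395816 ≈ -0.11830)
1/(J(j, 217) + p) = 1/(5 - 46827/395816) = 1/(1932253/395816) = 395816/1932253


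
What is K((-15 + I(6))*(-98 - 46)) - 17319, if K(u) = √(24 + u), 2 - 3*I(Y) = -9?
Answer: -17319 + 6*√46 ≈ -17278.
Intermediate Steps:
I(Y) = 11/3 (I(Y) = ⅔ - ⅓*(-9) = ⅔ + 3 = 11/3)
K((-15 + I(6))*(-98 - 46)) - 17319 = √(24 + (-15 + 11/3)*(-98 - 46)) - 17319 = √(24 - 34/3*(-144)) - 17319 = √(24 + 1632) - 17319 = √1656 - 17319 = 6*√46 - 17319 = -17319 + 6*√46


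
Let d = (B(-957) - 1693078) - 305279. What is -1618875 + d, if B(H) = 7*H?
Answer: -3623931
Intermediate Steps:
d = -2005056 (d = (7*(-957) - 1693078) - 305279 = (-6699 - 1693078) - 305279 = -1699777 - 305279 = -2005056)
-1618875 + d = -1618875 - 2005056 = -3623931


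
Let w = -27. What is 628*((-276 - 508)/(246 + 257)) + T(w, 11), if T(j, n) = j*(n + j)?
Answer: -275056/503 ≈ -546.83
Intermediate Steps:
T(j, n) = j*(j + n)
628*((-276 - 508)/(246 + 257)) + T(w, 11) = 628*((-276 - 508)/(246 + 257)) - 27*(-27 + 11) = 628*(-784/503) - 27*(-16) = 628*(-784*1/503) + 432 = 628*(-784/503) + 432 = -492352/503 + 432 = -275056/503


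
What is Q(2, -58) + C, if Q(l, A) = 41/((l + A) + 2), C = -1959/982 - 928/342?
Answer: -1377200/251883 ≈ -5.4676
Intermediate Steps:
C = -790637/167922 (C = -1959*1/982 - 928*1/342 = -1959/982 - 464/171 = -790637/167922 ≈ -4.7084)
Q(l, A) = 41/(2 + A + l) (Q(l, A) = 41/((A + l) + 2) = 41/(2 + A + l))
Q(2, -58) + C = 41/(2 - 58 + 2) - 790637/167922 = 41/(-54) - 790637/167922 = 41*(-1/54) - 790637/167922 = -41/54 - 790637/167922 = -1377200/251883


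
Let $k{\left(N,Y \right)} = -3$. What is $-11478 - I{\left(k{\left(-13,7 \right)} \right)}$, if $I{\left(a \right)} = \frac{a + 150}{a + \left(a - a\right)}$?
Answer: $-11429$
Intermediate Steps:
$I{\left(a \right)} = \frac{150 + a}{a}$ ($I{\left(a \right)} = \frac{150 + a}{a + 0} = \frac{150 + a}{a}$)
$-11478 - I{\left(k{\left(-13,7 \right)} \right)} = -11478 - \frac{150 - 3}{-3} = -11478 - \left(- \frac{1}{3}\right) 147 = -11478 - -49 = -11478 + 49 = -11429$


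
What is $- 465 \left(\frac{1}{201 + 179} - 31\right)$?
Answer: $\frac{1095447}{76} \approx 14414.0$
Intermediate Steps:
$- 465 \left(\frac{1}{201 + 179} - 31\right) = - 465 \left(\frac{1}{380} - 31\right) = \left(-465\right) \left(- \frac{11779}{380}\right) = \frac{1095447}{76}$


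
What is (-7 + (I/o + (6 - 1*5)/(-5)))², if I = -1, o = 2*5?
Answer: 5329/100 ≈ 53.290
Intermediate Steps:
o = 10
(-7 + (I/o + (6 - 1*5)/(-5)))² = (-7 + (-1/10 + (6 - 1*5)/(-5)))² = (-7 + (-1*⅒ + (6 - 5)*(-⅕)))² = (-7 + (-⅒ + 1*(-⅕)))² = (-7 + (-⅒ - ⅕))² = (-7 - 3/10)² = (-73/10)² = 5329/100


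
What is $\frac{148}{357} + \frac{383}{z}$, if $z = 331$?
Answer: $\frac{185719}{118167} \approx 1.5717$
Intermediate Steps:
$\frac{148}{357} + \frac{383}{z} = \frac{148}{357} + \frac{383}{331} = \frac{185719}{118167}$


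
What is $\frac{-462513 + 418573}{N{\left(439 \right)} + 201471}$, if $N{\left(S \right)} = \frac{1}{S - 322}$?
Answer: $- \frac{1285245}{5893027} \approx -0.2181$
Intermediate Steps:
$N{\left(S \right)} = \frac{1}{-322 + S}$
$\frac{-462513 + 418573}{N{\left(439 \right)} + 201471} = \frac{-462513 + 418573}{\frac{1}{-322 + 439} + 201471} = - \frac{43940}{\frac{1}{117} + 201471} = - \frac{43940}{\frac{23572108}{117}} = \left(-43940\right) \frac{117}{23572108} = - \frac{1285245}{5893027}$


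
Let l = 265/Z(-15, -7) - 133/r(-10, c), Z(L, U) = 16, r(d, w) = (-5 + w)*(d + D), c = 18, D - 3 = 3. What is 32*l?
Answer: 7954/13 ≈ 611.85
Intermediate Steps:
D = 6 (D = 3 + 3 = 6)
r(d, w) = (-5 + w)*(6 + d) (r(d, w) = (-5 + w)*(d + 6) = (-5 + w)*(6 + d))
l = 3977/208 (l = 265/16 - 133/(-30 - 5*(-10) + 6*18 - 10*18) = 265*(1/16) - 133/(-30 + 50 + 108 - 180) = 265/16 - 133/(-52) = 265/16 - 133*(-1/52) = 265/16 + 133/52 = 3977/208 ≈ 19.120)
32*l = 32*(3977/208) = 7954/13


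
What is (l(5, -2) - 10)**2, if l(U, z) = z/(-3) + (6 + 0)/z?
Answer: 1369/9 ≈ 152.11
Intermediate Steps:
l(U, z) = 6/z - z/3 (l(U, z) = z*(-1/3) + 6/z = -z/3 + 6/z = 6/z - z/3)
(l(5, -2) - 10)**2 = ((6/(-2) - 1/3*(-2)) - 10)**2 = ((6*(-1/2) + 2/3) - 10)**2 = ((-3 + 2/3) - 10)**2 = (-7/3 - 10)**2 = (-37/3)**2 = 1369/9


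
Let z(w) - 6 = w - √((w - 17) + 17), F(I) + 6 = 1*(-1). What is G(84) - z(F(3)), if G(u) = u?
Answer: 85 + I*√7 ≈ 85.0 + 2.6458*I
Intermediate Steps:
F(I) = -7 (F(I) = -6 + 1*(-1) = -6 - 1 = -7)
z(w) = 6 + w - √w (z(w) = 6 + (w - √((w - 17) + 17)) = 6 + (w - √((-17 + w) + 17)) = 6 + (w - √w) = 6 + w - √w)
G(84) - z(F(3)) = 84 - (6 - 7 - √(-7)) = 84 - (6 - 7 - I*√7) = 84 - (-1 - I*√7) = 84 + (1 + I*√7) = 85 + I*√7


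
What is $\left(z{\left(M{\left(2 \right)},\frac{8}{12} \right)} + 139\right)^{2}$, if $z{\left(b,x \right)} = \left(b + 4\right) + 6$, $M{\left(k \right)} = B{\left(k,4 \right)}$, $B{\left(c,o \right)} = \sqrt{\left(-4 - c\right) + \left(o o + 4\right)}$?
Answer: $\left(149 + \sqrt{14}\right)^{2} \approx 23330.0$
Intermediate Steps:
$B{\left(c,o \right)} = \sqrt{o^{2} - c}$ ($B{\left(c,o \right)} = \sqrt{\left(-4 - c\right) + \left(o^{2} + 4\right)} = \sqrt{\left(-4 - c\right) + \left(4 + o^{2}\right)} = \sqrt{o^{2} - c}$)
$M{\left(k \right)} = \sqrt{16 - k}$ ($M{\left(k \right)} = \sqrt{4^{2} - k} = \sqrt{16 - k}$)
$z{\left(b,x \right)} = 10 + b$ ($z{\left(b,x \right)} = \left(4 + b\right) + 6 = 10 + b$)
$\left(z{\left(M{\left(2 \right)},\frac{8}{12} \right)} + 139\right)^{2} = \left(\left(10 + \sqrt{16 - 2}\right) + 139\right)^{2} = \left(\left(10 + \sqrt{14}\right) + 139\right)^{2} = \left(149 + \sqrt{14}\right)^{2}$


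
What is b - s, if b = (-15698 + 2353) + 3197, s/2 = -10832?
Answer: 11516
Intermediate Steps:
s = -21664 (s = 2*(-10832) = -21664)
b = -10148 (b = -13345 + 3197 = -10148)
b - s = -10148 - 1*(-21664) = -10148 + 21664 = 11516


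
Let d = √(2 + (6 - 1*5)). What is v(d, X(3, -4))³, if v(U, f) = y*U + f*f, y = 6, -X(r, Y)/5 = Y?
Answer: 64129600 + 2880648*√3 ≈ 6.9119e+7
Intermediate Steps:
X(r, Y) = -5*Y
d = √3 (d = √(2 + (6 - 5)) = √(2 + 1) = √3 ≈ 1.7320)
v(U, f) = f² + 6*U (v(U, f) = 6*U + f*f = 6*U + f² = f² + 6*U)
v(d, X(3, -4))³ = ((-5*(-4))² + 6*√3)³ = (20² + 6*√3)³ = (400 + 6*√3)³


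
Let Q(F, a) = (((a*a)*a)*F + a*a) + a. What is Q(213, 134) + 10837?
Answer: 512529079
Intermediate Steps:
Q(F, a) = a + a² + F*a³ (Q(F, a) = ((a²*a)*F + a²) + a = (a³*F + a²) + a = (F*a³ + a²) + a = (a² + F*a³) + a = a + a² + F*a³)
Q(213, 134) + 10837 = 134*(1 + 134 + 213*134²) + 10837 = 134*(1 + 134 + 213*17956) + 10837 = 134*(1 + 134 + 3824628) + 10837 = 134*3824763 + 10837 = 512518242 + 10837 = 512529079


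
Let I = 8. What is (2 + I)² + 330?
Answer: 430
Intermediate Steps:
(2 + I)² + 330 = (2 + 8)² + 330 = 10² + 330 = 100 + 330 = 430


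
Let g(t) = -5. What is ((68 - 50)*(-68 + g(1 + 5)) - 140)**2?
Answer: 2114116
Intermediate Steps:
((68 - 50)*(-68 + g(1 + 5)) - 140)**2 = ((68 - 50)*(-68 - 5) - 140)**2 = (18*(-73) - 140)**2 = (-1314 - 140)**2 = (-1454)**2 = 2114116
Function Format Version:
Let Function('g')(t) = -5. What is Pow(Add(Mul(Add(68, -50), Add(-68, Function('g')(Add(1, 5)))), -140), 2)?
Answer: 2114116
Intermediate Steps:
Pow(Add(Mul(Add(68, -50), Add(-68, Function('g')(Add(1, 5)))), -140), 2) = Pow(Add(Mul(Add(68, -50), Add(-68, -5)), -140), 2) = Pow(Add(Mul(18, -73), -140), 2) = Pow(Add(-1314, -140), 2) = Pow(-1454, 2) = 2114116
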